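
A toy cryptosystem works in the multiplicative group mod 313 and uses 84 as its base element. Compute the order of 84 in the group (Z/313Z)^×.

312

The order of 84 must divide φ(313) = 313 − 1 = 312 = 2^3 · 3 · 13.
Divisors of 312: 1, 2, 3, 4, 6, 8, 12, 13, 24, 26, 39, 52, 78, 104, 156, 312.
Check 84^d mod 313 for each divisor in increasing order:
84^1 ≡ 84 (mod 313)
84^2 ≡ 170 (mod 313)
84^3 ≡ 195 (mod 313)
84^4 ≡ 104 (mod 313)
84^6 ≡ 152 (mod 313)
84^8 ≡ 174 (mod 313)
84^12 ≡ 255 (mod 313)
84^13 ≡ 136 (mod 313)
84^24 ≡ 234 (mod 313)
84^26 ≡ 29 (mod 313)
84^39 ≡ 188 (mod 313)
84^52 ≡ 215 (mod 313)
84^78 ≡ 288 (mod 313)
84^104 ≡ 214 (mod 313)
84^156 ≡ 312 (mod 313)
84^312 ≡ 1 (mod 313) ✓
Hence ord(84) = 312.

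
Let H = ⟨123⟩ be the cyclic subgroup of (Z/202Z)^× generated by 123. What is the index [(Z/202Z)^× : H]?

By Lagrange's theorem, ord_202(123) divides φ(202) = φ(2)·φ(101) = 1·100 = 100 = 2^2 · 5^2.
Divisors of 100: 1, 2, 4, 5, 10, 20, 25, 50, 100.
Evaluate successive powers at the divisors of 100:
123^1 ≡ 123 (mod 202)
123^2 ≡ 181 (mod 202)
123^4 ≡ 37 (mod 202)
123^5 ≡ 107 (mod 202)
123^10 ≡ 137 (mod 202)
123^20 ≡ 185 (mod 202)
123^25 ≡ 201 (mod 202)
123^50 ≡ 1 (mod 202) ✓
Thus |⟨123⟩| = ord(123) = 50.
Index = |(Z/202Z)^×| / |⟨123⟩| = 100 / 50 = 2.

2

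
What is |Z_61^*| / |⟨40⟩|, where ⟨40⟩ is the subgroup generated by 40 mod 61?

5

Since 40 ∈ (Z/61Z)^×, its order divides φ(61) = 61 − 1 = 60 = 2^2 · 3 · 5.
Divisors of 60: 1, 2, 3, 4, 5, 6, 10, 12, 15, 20, 30, 60.
Test each divisor d:
40^1 ≡ 40 (mod 61)
40^2 ≡ 14 (mod 61)
40^3 ≡ 11 (mod 61)
40^4 ≡ 13 (mod 61)
40^5 ≡ 32 (mod 61)
40^6 ≡ 60 (mod 61)
40^10 ≡ 48 (mod 61)
40^12 ≡ 1 (mod 61) ✓
The order of 40 is 12, so the subgroup it generates has 12 elements.
Index = |(Z/61Z)^×| / |⟨40⟩| = 60 / 12 = 5.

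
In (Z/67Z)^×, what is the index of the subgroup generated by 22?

6

The order of 22 must divide φ(67) = 67 − 1 = 66 = 2 · 3 · 11.
Divisors of 66: 1, 2, 3, 6, 11, 22, 33, 66.
Check 22^d mod 67 for each divisor in increasing order:
22^1 ≡ 22
22^2 ≡ 15
22^3 ≡ 62
22^6 ≡ 25
22^11 ≡ 1
So ord_67(22) = 11, hence |⟨22⟩| = 11.
The index is φ(67) / ord(22) = 66 / 11 = 6.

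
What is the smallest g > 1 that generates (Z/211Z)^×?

φ(211) = 211 − 1 = 210 = 2 · 3 · 5 · 7.
Test candidates g = 2, 3, … against the prime factors q ∈ {2, 3, 5, 7} of φ(211): g is a generator iff g^(210/q) ≢ 1 for every such q.
g = 2: 2^105 ≡ 210; 2^70 ≡ 196; 2^42 ≡ 107; 2^30 ≡ 171 — none is 1, so 2 is a primitive root.
Hence the least primitive root of 211 is 2.

2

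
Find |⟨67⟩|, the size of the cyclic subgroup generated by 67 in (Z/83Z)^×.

82

Since 67 ∈ (Z/83Z)^×, its order divides φ(83) = 83 − 1 = 82 = 2 · 41.
Divisors of 82: 1, 2, 41, 82.
Test each divisor d:
67^1 ≡ 67
67^2 ≡ 7
67^41 ≡ 82
67^82 ≡ 1
So ord_83(67) = 82.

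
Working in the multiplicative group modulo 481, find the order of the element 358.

36

ord(358) | φ(481) = φ(13·37) = (13−1)·(37−1) = 12·36 = 432 = 2^4 · 3^3.
Divisors of 432: 1, 2, 3, 4, 6, 8, 9, 12, 16, 18, 24, 27, 36, 48, 54, 72, 108, 144, 216, 432.
Compute 358^d (mod 481) for the divisors d until we hit 1:
358^1 ≡ 358 (mod 481)
358^2 ≡ 218 (mod 481)
358^3 ≡ 122 (mod 481)
358^4 ≡ 386 (mod 481)
358^6 ≡ 454 (mod 481)
358^8 ≡ 367 (mod 481)
358^9 ≡ 73 (mod 481)
358^12 ≡ 248 (mod 481)
358^16 ≡ 9 (mod 481)
358^18 ≡ 38 (mod 481)
358^24 ≡ 417 (mod 481)
358^27 ≡ 369 (mod 481)
358^36 ≡ 1 (mod 481) ✓
Therefore the multiplicative order of 358 modulo 481 is 36.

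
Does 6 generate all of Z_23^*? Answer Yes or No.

φ(23) = 23 − 1 = 22 = 2 · 11.
6 is a primitive root mod 23 iff 6^(φ(23)/q) ≢ 1 for every prime q | φ(23), i.e. q ∈ {2, 11}.
6^11 ≡ 1 (mod 23)  [q = 2: ≡ 1 ✗]
6^2 ≡ 13 (mod 23)  [q = 11: ≢ 1 ✓]
6^11 ≡ 1 shows ord(6) | 11, strictly less than φ(23); not a primitive root.

No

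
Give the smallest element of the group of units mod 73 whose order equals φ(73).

φ(73) = 73 − 1 = 72 = 2^3 · 3^2.
g is a primitive root iff g^(72/q) ≢ 1 (mod 73) for each prime q ∈ {2, 3}.
g = 2: 2^36 ≡ 1 — hits 1, so not a primitive root.
g = 3: 3^36 ≡ 1 — hits 1, so not a primitive root.
g = 4: 4^36 ≡ 1 — hits 1, so not a primitive root.
g = 5: 5^36 ≡ 72; 5^24 ≡ 8 — none is 1, so 5 is a primitive root.
So 5 is the smallest generator of (Z/73Z)^×.

5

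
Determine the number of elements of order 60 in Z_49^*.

φ(49) = φ(7^2) = 7·(7−1) = 42 = 2 · 3 · 7.
Since (Z/49Z)^× is cyclic of order 42, the number of elements of order d is φ(d) when d | 42 and 0 otherwise.
Here 42 is not a multiple of 60, so there are no elements of order 60.

0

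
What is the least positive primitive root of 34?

3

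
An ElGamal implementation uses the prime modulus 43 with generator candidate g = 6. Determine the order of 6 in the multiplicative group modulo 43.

3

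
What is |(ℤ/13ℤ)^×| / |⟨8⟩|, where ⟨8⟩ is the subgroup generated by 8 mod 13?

ord(8) | φ(13) = 13 − 1 = 12 = 2^2 · 3.
Divisors of 12: 1, 2, 3, 4, 6, 12.
Test each divisor d:
8^1 ≡ 8
8^2 ≡ 12
8^3 ≡ 5
8^4 ≡ 1
So ord_13(8) = 4, hence |⟨8⟩| = 4.
[(Z/13Z)^× : ⟨8⟩] = 12/4 = 3.

3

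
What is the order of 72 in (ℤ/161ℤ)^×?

33

ord(72) | φ(161) = φ(7·23) = (7−1)·(23−1) = 6·22 = 132 = 2^2 · 3 · 11.
Divisors of 132: 1, 2, 3, 4, 6, 11, 12, 22, 33, 44, 66, 132.
Test each divisor d:
72^1 ≡ 72 (mod 161)
72^2 ≡ 32 (mod 161)
72^3 ≡ 50 (mod 161)
72^4 ≡ 58 (mod 161)
72^6 ≡ 85 (mod 161)
72^11 ≡ 116 (mod 161)
72^12 ≡ 141 (mod 161)
72^22 ≡ 93 (mod 161)
72^33 ≡ 1 (mod 161) ✓
Therefore the multiplicative order of 72 modulo 161 is 33.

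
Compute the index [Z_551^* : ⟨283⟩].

4

ord(283) | φ(551) = φ(19·29) = (19−1)·(29−1) = 18·28 = 504 = 2^3 · 3^2 · 7.
Divisors of 504: 1, 2, 3, 4, 6, 7, 8, 9, 12, 14, 18, 21, 24, 28, 36, 42, 56, 63, 72, 84, 126, 168, 252, 504.
Test each divisor d:
283^1 ≡ 283 (mod 551)
283^2 ≡ 194 (mod 551)
283^3 ≡ 353 (mod 551)
283^4 ≡ 168 (mod 551)
283^6 ≡ 83 (mod 551)
283^7 ≡ 347 (mod 551)
283^8 ≡ 123 (mod 551)
283^9 ≡ 96 (mod 551)
283^12 ≡ 277 (mod 551)
283^14 ≡ 291 (mod 551)
283^18 ≡ 400 (mod 551)
283^21 ≡ 144 (mod 551)
283^24 ≡ 140 (mod 551)
283^28 ≡ 378 (mod 551)
283^36 ≡ 210 (mod 551)
283^42 ≡ 349 (mod 551)
283^56 ≡ 175 (mod 551)
283^63 ≡ 115 (mod 551)
283^72 ≡ 20 (mod 551)
283^84 ≡ 30 (mod 551)
283^126 ≡ 1 (mod 551) ✓
The order of 283 is 126, so the subgroup it generates has 126 elements.
[(Z/551Z)^× : ⟨283⟩] = 504/126 = 4.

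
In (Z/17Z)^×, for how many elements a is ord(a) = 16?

8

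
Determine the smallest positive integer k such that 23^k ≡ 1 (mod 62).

10

Since 23 ∈ (Z/62Z)^×, its order divides φ(62) = φ(2)·φ(31) = 1·30 = 30 = 2 · 3 · 5.
Divisors of 30: 1, 2, 3, 5, 6, 10, 15, 30.
Check 23^d mod 62 for each divisor in increasing order:
23^1 ≡ 23
23^2 ≡ 33
23^3 ≡ 15
23^5 ≡ 61
23^6 ≡ 39
23^10 ≡ 1
So ord_62(23) = 10.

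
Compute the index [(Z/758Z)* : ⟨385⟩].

6

The order of 385 must divide φ(758) = φ(2)·φ(379) = 1·378 = 378 = 2 · 3^3 · 7.
Divisors of 378: 1, 2, 3, 6, 7, 9, 14, 18, 21, 27, 42, 54, 63, 126, 189, 378.
Check 385^d mod 758 for each divisor in increasing order:
385^1 ≡ 385 (mod 758)
385^2 ≡ 415 (mod 758)
385^3 ≡ 595 (mod 758)
385^6 ≡ 39 (mod 758)
385^7 ≡ 613 (mod 758)
385^9 ≡ 465 (mod 758)
385^14 ≡ 559 (mod 758)
385^18 ≡ 195 (mod 758)
385^21 ≡ 51 (mod 758)
385^27 ≡ 473 (mod 758)
385^42 ≡ 327 (mod 758)
385^54 ≡ 119 (mod 758)
385^63 ≡ 1 (mod 758) ✓
The order of 385 is 63, so the subgroup it generates has 63 elements.
[(Z/758Z)^× : ⟨385⟩] = 378/63 = 6.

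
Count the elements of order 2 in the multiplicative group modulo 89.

1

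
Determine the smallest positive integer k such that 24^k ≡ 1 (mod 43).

21

ord(24) | φ(43) = 43 − 1 = 42 = 2 · 3 · 7.
Divisors of 42: 1, 2, 3, 6, 7, 14, 21, 42.
Evaluate successive powers at the divisors of 42:
24^1 ≡ 24 (mod 43)
24^2 ≡ 17 (mod 43)
24^3 ≡ 21 (mod 43)
24^6 ≡ 11 (mod 43)
24^7 ≡ 6 (mod 43)
24^14 ≡ 36 (mod 43)
24^21 ≡ 1 (mod 43) ✓
Hence ord(24) = 21.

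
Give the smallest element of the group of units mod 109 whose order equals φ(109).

6

φ(109) = 109 − 1 = 108 = 2^2 · 3^3.
Test candidates g = 2, 3, … against the prime factors q ∈ {2, 3} of φ(109): g is a generator iff g^(108/q) ≢ 1 for every such q.
g = 2: 2^54 ≡ 108; 2^36 ≡ 1 — hits 1, so not a primitive root.
g = 3: 3^54 ≡ 1 — hits 1, so not a primitive root.
g = 4: 4^54 ≡ 1 — hits 1, so not a primitive root.
g = 5: 5^54 ≡ 1 — hits 1, so not a primitive root.
g = 6: 6^54 ≡ 108; 6^36 ≡ 63 — none is 1, so 6 is a primitive root.
The smallest primitive root modulo 109 is 6.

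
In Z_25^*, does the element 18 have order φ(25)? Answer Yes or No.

No

φ(25) = φ(5^2) = 5·(5−1) = 20 = 2^2 · 5.
18 is a primitive root mod 25 iff 18^(φ(25)/q) ≢ 1 for every prime q | φ(25), i.e. q ∈ {2, 5}.
18^10 ≡ 24 (mod 25)  [q = 2: ≢ 1 ✓]
18^4 ≡ 1 (mod 25)  [q = 5: ≡ 1 ✗]
Since 18^4 ≡ 1, the order of 18 divides 4 < 20, so 18 is not a primitive root.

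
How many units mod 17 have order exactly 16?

8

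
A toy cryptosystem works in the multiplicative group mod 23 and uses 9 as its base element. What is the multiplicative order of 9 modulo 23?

11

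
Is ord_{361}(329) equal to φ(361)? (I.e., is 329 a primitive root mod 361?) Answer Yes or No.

φ(361) = φ(19^2) = 19·(19−1) = 342 = 2 · 3^2 · 19.
An element g generates (Z/361Z)^× iff g^(342/q) ≢ 1 (mod 361) for each prime q ∈ {2, 3, 19}.
329^171 ≡ 1 (mod 361)  [q = 2: ≡ 1 ✗]
329^114 ≡ 68 (mod 361)  [q = 3: ≢ 1 ✓]
329^18 ≡ 286 (mod 361)  [q = 19: ≢ 1 ✓]
329^171 ≡ 1 shows ord(329) | 171, strictly less than φ(361); not a primitive root.

No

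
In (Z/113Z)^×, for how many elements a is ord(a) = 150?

φ(113) = 113 − 1 = 112 = 2^4 · 7.
(Z/113Z)^× is cyclic (|G| = 112); a cyclic group of order m has exactly φ(d) elements of each order d | m, and none otherwise.
Here 112 is not a multiple of 150, so there are no elements of order 150.

0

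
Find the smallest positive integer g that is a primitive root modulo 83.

2

φ(83) = 83 − 1 = 82 = 2 · 41.
Test candidates g = 2, 3, … against the prime factors q ∈ {2, 41} of φ(83): g is a generator iff g^(82/q) ≢ 1 for every such q.
g = 2: 2^41 ≡ 82; 2^2 ≡ 4 — none is 1, so 2 is a primitive root.
Hence the least primitive root of 83 is 2.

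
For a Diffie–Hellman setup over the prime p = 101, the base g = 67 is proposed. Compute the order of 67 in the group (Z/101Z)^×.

By Lagrange's theorem, ord_101(67) divides φ(101) = 101 − 1 = 100 = 2^2 · 5^2.
Divisors of 100: 1, 2, 4, 5, 10, 20, 25, 50, 100.
Evaluate successive powers at the divisors of 100:
67^1 ≡ 67 (mod 101)
67^2 ≡ 45 (mod 101)
67^4 ≡ 5 (mod 101)
67^5 ≡ 32 (mod 101)
67^10 ≡ 14 (mod 101)
67^20 ≡ 95 (mod 101)
67^25 ≡ 10 (mod 101)
67^50 ≡ 100 (mod 101)
67^100 ≡ 1 (mod 101) ✓
Hence ord(67) = 100.

100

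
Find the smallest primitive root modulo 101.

φ(101) = 101 − 1 = 100 = 2^2 · 5^2.
Test candidates g = 2, 3, … against the prime factors q ∈ {2, 5} of φ(101): g is a generator iff g^(100/q) ≢ 1 for every such q.
g = 2: 2^50 ≡ 100; 2^20 ≡ 95 — none is 1, so 2 is a primitive root.
Hence the least primitive root of 101 is 2.

2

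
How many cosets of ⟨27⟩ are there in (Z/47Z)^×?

2

By Lagrange's theorem, ord_47(27) divides φ(47) = 47 − 1 = 46 = 2 · 23.
Divisors of 46: 1, 2, 23, 46.
Check 27^d mod 47 for each divisor in increasing order:
27^1 ≡ 27 (mod 47)
27^2 ≡ 24 (mod 47)
27^23 ≡ 1 (mod 47) ✓
The order of 27 is 23, so the subgroup it generates has 23 elements.
Index = |(Z/47Z)^×| / |⟨27⟩| = 46 / 23 = 2.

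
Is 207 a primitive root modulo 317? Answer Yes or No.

No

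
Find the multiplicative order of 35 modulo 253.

110

By Lagrange's theorem, ord_253(35) divides φ(253) = φ(11·23) = (11−1)·(23−1) = 10·22 = 220 = 2^2 · 5 · 11.
Divisors of 220: 1, 2, 4, 5, 10, 11, 20, 22, 44, 55, 110, 220.
Evaluate successive powers at the divisors of 220:
35^1 ≡ 35 (mod 253)
35^2 ≡ 213 (mod 253)
35^4 ≡ 82 (mod 253)
35^5 ≡ 87 (mod 253)
35^10 ≡ 232 (mod 253)
35^11 ≡ 24 (mod 253)
35^20 ≡ 188 (mod 253)
35^22 ≡ 70 (mod 253)
35^44 ≡ 93 (mod 253)
35^55 ≡ 208 (mod 253)
35^110 ≡ 1 (mod 253) ✓
So ord_253(35) = 110.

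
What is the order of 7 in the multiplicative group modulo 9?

The order of 7 must divide φ(9) = φ(3^2) = 3·(3−1) = 6 = 2 · 3.
Divisors of 6: 1, 2, 3, 6.
Test each divisor d:
7^1 ≡ 7 (mod 9)
7^2 ≡ 4 (mod 9)
7^3 ≡ 1 (mod 9) ✓
Therefore the multiplicative order of 7 modulo 9 is 3.

3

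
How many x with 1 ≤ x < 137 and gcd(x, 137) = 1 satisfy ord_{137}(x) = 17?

16

φ(137) = 137 − 1 = 136 = 2^3 · 17.
(Z/137Z)^× is cyclic (|G| = 136); a cyclic group of order m has exactly φ(d) elements of each order d | m, and none otherwise.
17 | 136, and φ(17) = 17 − 1 = 16.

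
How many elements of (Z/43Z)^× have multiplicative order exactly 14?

φ(43) = 43 − 1 = 42 = 2 · 3 · 7.
(Z/43Z)^× is cyclic (|G| = 42); a cyclic group of order m has exactly φ(d) elements of each order d | m, and none otherwise.
14 = 2 · 7 divides 42, and φ(14) = 6.

6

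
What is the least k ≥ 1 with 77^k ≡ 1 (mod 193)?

Since 77 ∈ (Z/193Z)^×, its order divides φ(193) = 193 − 1 = 192 = 2^6 · 3.
Divisors of 192: 1, 2, 3, 4, 6, 8, 12, 16, 24, 32, 48, 64, 96, 192.
Evaluate successive powers at the divisors of 192:
77^1 ≡ 77 (mod 193)
77^2 ≡ 139 (mod 193)
77^3 ≡ 88 (mod 193)
77^4 ≡ 21 (mod 193)
77^6 ≡ 24 (mod 193)
77^8 ≡ 55 (mod 193)
77^12 ≡ 190 (mod 193)
77^16 ≡ 130 (mod 193)
77^24 ≡ 9 (mod 193)
77^32 ≡ 109 (mod 193)
77^48 ≡ 81 (mod 193)
77^64 ≡ 108 (mod 193)
77^96 ≡ 192 (mod 193)
77^192 ≡ 1 (mod 193) ✓
The smallest such exponent is 192, so the order of 77 is 192.

192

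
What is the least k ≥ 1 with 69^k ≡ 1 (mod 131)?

26

Since 69 ∈ (Z/131Z)^×, its order divides φ(131) = 131 − 1 = 130 = 2 · 5 · 13.
Divisors of 130: 1, 2, 5, 10, 13, 26, 65, 130.
Compute 69^d (mod 131) for the divisors d until we hit 1:
69^1 ≡ 69 (mod 131)
69^2 ≡ 45 (mod 131)
69^5 ≡ 79 (mod 131)
69^10 ≡ 84 (mod 131)
69^13 ≡ 130 (mod 131)
69^26 ≡ 1 (mod 131) ✓
Therefore the multiplicative order of 69 modulo 131 is 26.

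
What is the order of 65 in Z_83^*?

ord(65) | φ(83) = 83 − 1 = 82 = 2 · 41.
Divisors of 82: 1, 2, 41, 82.
Evaluate successive powers at the divisors of 82:
65^1 ≡ 65 (mod 83)
65^2 ≡ 75 (mod 83)
65^41 ≡ 1 (mod 83) ✓
The smallest such exponent is 41, so the order of 65 is 41.

41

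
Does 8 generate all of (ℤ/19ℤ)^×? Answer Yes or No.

No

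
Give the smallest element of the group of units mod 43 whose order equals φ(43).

3

φ(43) = 43 − 1 = 42 = 2 · 3 · 7.
Test candidates g = 2, 3, … against the prime factors q ∈ {2, 3, 7} of φ(43): g is a generator iff g^(42/q) ≢ 1 for every such q.
g = 2: 2^21 ≡ 42; 2^14 ≡ 1 — hits 1, so not a primitive root.
g = 3: 3^21 ≡ 42; 3^14 ≡ 36; 3^6 ≡ 41 — none is 1, so 3 is a primitive root.
Hence the least primitive root of 43 is 3.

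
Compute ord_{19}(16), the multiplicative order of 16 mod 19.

9

Since 16 ∈ (Z/19Z)^×, its order divides φ(19) = 19 − 1 = 18 = 2 · 3^2.
Divisors of 18: 1, 2, 3, 6, 9, 18.
Evaluate successive powers at the divisors of 18:
16^1 ≡ 16 (mod 19)
16^2 ≡ 9 (mod 19)
16^3 ≡ 11 (mod 19)
16^6 ≡ 7 (mod 19)
16^9 ≡ 1 (mod 19) ✓
So ord_19(16) = 9.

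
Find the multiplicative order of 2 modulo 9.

By Lagrange's theorem, ord_9(2) divides φ(9) = φ(3^2) = 3·(3−1) = 6 = 2 · 3.
Divisors of 6: 1, 2, 3, 6.
Check 2^d mod 9 for each divisor in increasing order:
2^1 ≡ 2 (mod 9)
2^2 ≡ 4 (mod 9)
2^3 ≡ 8 (mod 9)
2^6 ≡ 1 (mod 9) ✓
Therefore the multiplicative order of 2 modulo 9 is 6.

6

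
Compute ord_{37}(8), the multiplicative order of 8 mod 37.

12

The order of 8 must divide φ(37) = 37 − 1 = 36 = 2^2 · 3^2.
Divisors of 36: 1, 2, 3, 4, 6, 9, 12, 18, 36.
Check 8^d mod 37 for each divisor in increasing order:
8^1 ≡ 8
8^2 ≡ 27
8^3 ≡ 31
8^4 ≡ 26
8^6 ≡ 36
8^9 ≡ 6
8^12 ≡ 1
Hence ord(8) = 12.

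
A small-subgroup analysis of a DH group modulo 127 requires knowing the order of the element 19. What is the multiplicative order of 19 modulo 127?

3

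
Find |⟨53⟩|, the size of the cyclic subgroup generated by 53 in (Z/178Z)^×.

44

ord(53) | φ(178) = φ(2)·φ(89) = 1·88 = 88 = 2^3 · 11.
Divisors of 88: 1, 2, 4, 8, 11, 22, 44, 88.
Evaluate successive powers at the divisors of 88:
53^1 ≡ 53 (mod 178)
53^2 ≡ 139 (mod 178)
53^4 ≡ 97 (mod 178)
53^8 ≡ 153 (mod 178)
53^11 ≡ 55 (mod 178)
53^22 ≡ 177 (mod 178)
53^44 ≡ 1 (mod 178) ✓
The smallest such exponent is 44, so the order of 53 is 44.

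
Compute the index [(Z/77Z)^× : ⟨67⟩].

By Lagrange's theorem, ord_77(67) divides φ(77) = φ(7·11) = (7−1)·(11−1) = 6·10 = 60 = 2^2 · 3 · 5.
Divisors of 60: 1, 2, 3, 4, 5, 6, 10, 12, 15, 20, 30, 60.
Check 67^d mod 77 for each divisor in increasing order:
67^1 ≡ 67 (mod 77)
67^2 ≡ 23 (mod 77)
67^3 ≡ 1 (mod 77) ✓
The order of 67 is 3, so the subgroup it generates has 3 elements.
The index is φ(77) / ord(67) = 60 / 3 = 20.

20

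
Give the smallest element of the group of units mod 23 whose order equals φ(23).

φ(23) = 23 − 1 = 22 = 2 · 11.
Test candidates g = 2, 3, … against the prime factors q ∈ {2, 11} of φ(23): g is a generator iff g^(22/q) ≢ 1 for every such q.
g = 2: 2^11 ≡ 1 — hits 1, so not a primitive root.
g = 3: 3^11 ≡ 1 — hits 1, so not a primitive root.
g = 4: 4^11 ≡ 1 — hits 1, so not a primitive root.
g = 5: 5^11 ≡ 22; 5^2 ≡ 2 — none is 1, so 5 is a primitive root.
Hence the least primitive root of 23 is 5.

5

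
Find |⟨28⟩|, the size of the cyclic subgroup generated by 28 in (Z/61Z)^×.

By Lagrange's theorem, ord_61(28) divides φ(61) = 61 − 1 = 60 = 2^2 · 3 · 5.
Divisors of 60: 1, 2, 3, 4, 5, 6, 10, 12, 15, 20, 30, 60.
Test each divisor d:
28^1 ≡ 28 (mod 61)
28^2 ≡ 52 (mod 61)
28^3 ≡ 53 (mod 61)
28^4 ≡ 20 (mod 61)
28^5 ≡ 11 (mod 61)
28^6 ≡ 3 (mod 61)
28^10 ≡ 60 (mod 61)
28^12 ≡ 9 (mod 61)
28^15 ≡ 50 (mod 61)
28^20 ≡ 1 (mod 61) ✓
So ord_61(28) = 20.

20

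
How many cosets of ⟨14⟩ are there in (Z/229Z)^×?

4

The order of 14 must divide φ(229) = 229 − 1 = 228 = 2^2 · 3 · 19.
Divisors of 228: 1, 2, 3, 4, 6, 12, 19, 38, 57, 76, 114, 228.
Compute 14^d (mod 229) for the divisors d until we hit 1:
14^1 ≡ 14
14^2 ≡ 196
14^3 ≡ 225
14^4 ≡ 173
14^6 ≡ 16
14^12 ≡ 27
14^19 ≡ 94
14^38 ≡ 134
14^57 ≡ 1
So ord_229(14) = 57, hence |⟨14⟩| = 57.
The index is φ(229) / ord(14) = 228 / 57 = 4.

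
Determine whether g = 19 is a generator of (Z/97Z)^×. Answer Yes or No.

No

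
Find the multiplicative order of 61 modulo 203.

Since 61 ∈ (Z/203Z)^×, its order divides φ(203) = φ(7·29) = (7−1)·(29−1) = 6·28 = 168 = 2^3 · 3 · 7.
Divisors of 168: 1, 2, 3, 4, 6, 7, 8, 12, 14, 21, 24, 28, 42, 56, 84, 168.
Evaluate successive powers at the divisors of 168:
61^1 ≡ 61
61^2 ≡ 67
61^3 ≡ 27
61^4 ≡ 23
61^6 ≡ 120
61^7 ≡ 12
61^8 ≡ 123
61^12 ≡ 190
61^14 ≡ 144
61^21 ≡ 104
61^24 ≡ 169
61^28 ≡ 30
61^42 ≡ 57
61^56 ≡ 88
61^84 ≡ 1
Hence ord(61) = 84.

84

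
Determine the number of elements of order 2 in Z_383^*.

1

φ(383) = 383 − 1 = 382 = 2 · 191.
(Z/383Z)^× is cyclic (|G| = 382); a cyclic group of order m has exactly φ(d) elements of each order d | m, and none otherwise.
2 | 382, and φ(2) = 2 − 1 = 1.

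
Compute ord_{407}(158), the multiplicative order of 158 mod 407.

Since 158 ∈ (Z/407Z)^×, its order divides φ(407) = φ(11·37) = (11−1)·(37−1) = 10·36 = 360 = 2^3 · 3^2 · 5.
Divisors of 360: 1, 2, 3, 4, 5, 6, 8, 9, 10, 12, 15, 18, 20, 24, 30, 36, 40, 45, 60, 72, 90, 120, 180, 360.
Compute 158^d (mod 407) for the divisors d until we hit 1:
158^1 ≡ 158
158^2 ≡ 137
158^3 ≡ 75
158^4 ≡ 47
158^5 ≡ 100
158^6 ≡ 334
158^8 ≡ 174
158^9 ≡ 223
158^10 ≡ 232
158^12 ≡ 38
158^15 ≡ 1
The smallest such exponent is 15, so the order of 158 is 15.

15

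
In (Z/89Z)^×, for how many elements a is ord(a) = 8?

4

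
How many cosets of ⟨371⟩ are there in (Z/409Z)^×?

17

The order of 371 must divide φ(409) = 409 − 1 = 408 = 2^3 · 3 · 17.
Divisors of 408: 1, 2, 3, 4, 6, 8, 12, 17, 24, 34, 51, 68, 102, 136, 204, 408.
Test each divisor d:
371^1 ≡ 371 (mod 409)
371^2 ≡ 217 (mod 409)
371^3 ≡ 343 (mod 409)
371^4 ≡ 54 (mod 409)
371^6 ≡ 266 (mod 409)
371^8 ≡ 53 (mod 409)
371^12 ≡ 408 (mod 409)
371^17 ≡ 7 (mod 409)
371^24 ≡ 1 (mod 409) ✓
Thus |⟨371⟩| = ord(371) = 24.
Index = |(Z/409Z)^×| / |⟨371⟩| = 408 / 24 = 17.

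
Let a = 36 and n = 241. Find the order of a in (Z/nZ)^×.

10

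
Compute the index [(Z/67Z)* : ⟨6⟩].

Since 6 ∈ (Z/67Z)^×, its order divides φ(67) = 67 − 1 = 66 = 2 · 3 · 11.
Divisors of 66: 1, 2, 3, 6, 11, 22, 33, 66.
Evaluate successive powers at the divisors of 66:
6^1 ≡ 6
6^2 ≡ 36
6^3 ≡ 15
6^6 ≡ 24
6^11 ≡ 29
6^22 ≡ 37
6^33 ≡ 1
So ord_67(6) = 33, hence |⟨6⟩| = 33.
The index is φ(67) / ord(6) = 66 / 33 = 2.

2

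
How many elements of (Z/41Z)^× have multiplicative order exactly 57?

0

φ(41) = 41 − 1 = 40 = 2^3 · 5.
Since (Z/41Z)^× is cyclic of order 40, the number of elements of order d is φ(d) when d | 40 and 0 otherwise.
Here 40 is not a multiple of 57, so there are no elements of order 57.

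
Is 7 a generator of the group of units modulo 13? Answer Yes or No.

φ(13) = 13 − 1 = 12 = 2^2 · 3.
Test 7^(12/q) mod 13 for each prime factor q of 12:
7^6 ≡ 12 (mod 13)  [q = 2: ≢ 1 ✓]
7^4 ≡ 9 (mod 13)  [q = 3: ≢ 1 ✓]
None equal 1, so ord_13(7) = 12: 7 is a primitive root.

Yes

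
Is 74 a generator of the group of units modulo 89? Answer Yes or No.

Yes

φ(89) = 89 − 1 = 88 = 2^3 · 11.
An element g generates (Z/89Z)^× iff g^(88/q) ≢ 1 (mod 89) for each prime q ∈ {2, 11}.
74^44 ≡ 88 (mod 89)  [q = 2: ≢ 1 ✓]
74^8 ≡ 78 (mod 89)  [q = 11: ≢ 1 ✓]
Every test exponent gives a nontrivial residue, hence 74 generates the full group.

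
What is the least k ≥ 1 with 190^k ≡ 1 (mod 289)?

272

The order of 190 must divide φ(289) = φ(17^2) = 17·(17−1) = 272 = 2^4 · 17.
Divisors of 272: 1, 2, 4, 8, 16, 17, 34, 68, 136, 272.
Compute 190^d (mod 289) for the divisors d until we hit 1:
190^1 ≡ 190 (mod 289)
190^2 ≡ 264 (mod 289)
190^4 ≡ 47 (mod 289)
190^8 ≡ 186 (mod 289)
190^16 ≡ 205 (mod 289)
190^17 ≡ 224 (mod 289)
190^34 ≡ 179 (mod 289)
190^68 ≡ 251 (mod 289)
190^136 ≡ 288 (mod 289)
190^272 ≡ 1 (mod 289) ✓
The smallest such exponent is 272, so the order of 190 is 272.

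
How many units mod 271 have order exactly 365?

φ(271) = 271 − 1 = 270 = 2 · 3^3 · 5.
(Z/271Z)^× is cyclic (|G| = 270); a cyclic group of order m has exactly φ(d) elements of each order d | m, and none otherwise.
365 does not divide 270, so no element of (Z/271Z)^× has order 365.

0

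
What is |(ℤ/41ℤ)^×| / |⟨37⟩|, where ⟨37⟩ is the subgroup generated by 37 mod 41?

8

Since 37 ∈ (Z/41Z)^×, its order divides φ(41) = 41 − 1 = 40 = 2^3 · 5.
Divisors of 40: 1, 2, 4, 5, 8, 10, 20, 40.
Evaluate successive powers at the divisors of 40:
37^1 ≡ 37 (mod 41)
37^2 ≡ 16 (mod 41)
37^4 ≡ 10 (mod 41)
37^5 ≡ 1 (mod 41) ✓
Thus |⟨37⟩| = ord(37) = 5.
The index is φ(41) / ord(37) = 40 / 5 = 8.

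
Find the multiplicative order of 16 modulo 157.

13

ord(16) | φ(157) = 157 − 1 = 156 = 2^2 · 3 · 13.
Divisors of 156: 1, 2, 3, 4, 6, 12, 13, 26, 39, 52, 78, 156.
Compute 16^d (mod 157) for the divisors d until we hit 1:
16^1 ≡ 16 (mod 157)
16^2 ≡ 99 (mod 157)
16^3 ≡ 14 (mod 157)
16^4 ≡ 67 (mod 157)
16^6 ≡ 39 (mod 157)
16^12 ≡ 108 (mod 157)
16^13 ≡ 1 (mod 157) ✓
Therefore the multiplicative order of 16 modulo 157 is 13.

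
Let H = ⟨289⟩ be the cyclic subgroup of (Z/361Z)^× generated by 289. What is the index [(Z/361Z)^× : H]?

2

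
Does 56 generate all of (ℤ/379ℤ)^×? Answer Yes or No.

No

φ(379) = 379 − 1 = 378 = 2 · 3^3 · 7.
Test 56^(378/q) mod 379 for each prime factor q of 378:
56^189 ≡ 1 (mod 379)  [q = 2: ≡ 1 ✗]
56^126 ≡ 51 (mod 379)  [q = 3: ≢ 1 ✓]
56^54 ≡ 195 (mod 379)  [q = 7: ≢ 1 ✓]
The check at q = 2 fails, so 56 generates a proper subgroup.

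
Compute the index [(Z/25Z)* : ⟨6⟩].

4

The order of 6 must divide φ(25) = φ(5^2) = 5·(5−1) = 20 = 2^2 · 5.
Divisors of 20: 1, 2, 4, 5, 10, 20.
Evaluate successive powers at the divisors of 20:
6^1 ≡ 6 (mod 25)
6^2 ≡ 11 (mod 25)
6^4 ≡ 21 (mod 25)
6^5 ≡ 1 (mod 25) ✓
So ord_25(6) = 5, hence |⟨6⟩| = 5.
Index = |(Z/25Z)^×| / |⟨6⟩| = 20 / 5 = 4.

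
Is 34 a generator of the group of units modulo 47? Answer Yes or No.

φ(47) = 47 − 1 = 46 = 2 · 23.
Test 34^(46/q) mod 47 for each prime factor q of 46:
34^23 ≡ 1 (mod 47)  [q = 2: ≡ 1 ✗]
34^2 ≡ 28 (mod 47)  [q = 23: ≢ 1 ✓]
The check at q = 2 fails, so 34 generates a proper subgroup.

No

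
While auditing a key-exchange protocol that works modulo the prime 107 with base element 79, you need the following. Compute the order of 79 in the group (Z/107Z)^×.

ord(79) | φ(107) = 107 − 1 = 106 = 2 · 53.
Divisors of 106: 1, 2, 53, 106.
Evaluate successive powers at the divisors of 106:
79^1 ≡ 79
79^2 ≡ 35
79^53 ≡ 1
So ord_107(79) = 53.

53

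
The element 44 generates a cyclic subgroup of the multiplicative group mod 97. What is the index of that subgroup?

By Lagrange's theorem, ord_97(44) divides φ(97) = 97 − 1 = 96 = 2^5 · 3.
Divisors of 96: 1, 2, 3, 4, 6, 8, 12, 16, 24, 32, 48, 96.
Test each divisor d:
44^1 ≡ 44 (mod 97)
44^2 ≡ 93 (mod 97)
44^3 ≡ 18 (mod 97)
44^4 ≡ 16 (mod 97)
44^6 ≡ 33 (mod 97)
44^8 ≡ 62 (mod 97)
44^12 ≡ 22 (mod 97)
44^16 ≡ 61 (mod 97)
44^24 ≡ 96 (mod 97)
44^32 ≡ 35 (mod 97)
44^48 ≡ 1 (mod 97) ✓
The order of 44 is 48, so the subgroup it generates has 48 elements.
[(Z/97Z)^× : ⟨44⟩] = 96/48 = 2.

2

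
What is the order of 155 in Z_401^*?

80

By Lagrange's theorem, ord_401(155) divides φ(401) = 401 − 1 = 400 = 2^4 · 5^2.
Divisors of 400: 1, 2, 4, 5, 8, 10, 16, 20, 25, 40, 50, 80, 100, 200, 400.
Compute 155^d (mod 401) for the divisors d until we hit 1:
155^1 ≡ 155
155^2 ≡ 366
155^4 ≡ 22
155^5 ≡ 202
155^8 ≡ 83
155^10 ≡ 303
155^16 ≡ 72
155^20 ≡ 381
155^25 ≡ 371
155^40 ≡ 400
155^50 ≡ 98
155^80 ≡ 1
Hence ord(155) = 80.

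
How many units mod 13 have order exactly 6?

φ(13) = 13 − 1 = 12 = 2^2 · 3.
In a cyclic group of order 12, there are φ(d) elements of order d for each divisor d of 12, and zero for non-divisors.
6 = 2 · 3 divides 12, and φ(6) = 2.

2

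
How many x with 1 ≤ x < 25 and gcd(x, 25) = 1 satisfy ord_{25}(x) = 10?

φ(25) = φ(5^2) = 5·(5−1) = 20 = 2^2 · 5.
(Z/25Z)^× is cyclic (|G| = 20); a cyclic group of order m has exactly φ(d) elements of each order d | m, and none otherwise.
10 = 2 · 5 divides 20, and φ(10) = 4.

4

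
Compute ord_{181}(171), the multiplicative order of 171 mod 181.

180

ord(171) | φ(181) = 181 − 1 = 180 = 2^2 · 3^2 · 5.
Divisors of 180: 1, 2, 3, 4, 5, 6, 9, 10, 12, 15, 18, 20, 30, 36, 45, 60, 90, 180.
Test each divisor d:
171^1 ≡ 171 (mod 181)
171^2 ≡ 100 (mod 181)
171^3 ≡ 86 (mod 181)
171^4 ≡ 45 (mod 181)
171^5 ≡ 93 (mod 181)
171^6 ≡ 156 (mod 181)
171^9 ≡ 22 (mod 181)
171^10 ≡ 142 (mod 181)
171^12 ≡ 82 (mod 181)
171^15 ≡ 174 (mod 181)
171^18 ≡ 122 (mod 181)
171^20 ≡ 73 (mod 181)
171^30 ≡ 49 (mod 181)
171^36 ≡ 42 (mod 181)
171^45 ≡ 19 (mod 181)
171^60 ≡ 48 (mod 181)
171^90 ≡ 180 (mod 181)
171^180 ≡ 1 (mod 181) ✓
Hence ord(171) = 180.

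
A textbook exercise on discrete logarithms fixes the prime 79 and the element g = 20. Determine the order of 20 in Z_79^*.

39

By Lagrange's theorem, ord_79(20) divides φ(79) = 79 − 1 = 78 = 2 · 3 · 13.
Divisors of 78: 1, 2, 3, 6, 13, 26, 39, 78.
Evaluate successive powers at the divisors of 78:
20^1 ≡ 20 (mod 79)
20^2 ≡ 5 (mod 79)
20^3 ≡ 21 (mod 79)
20^6 ≡ 46 (mod 79)
20^13 ≡ 55 (mod 79)
20^26 ≡ 23 (mod 79)
20^39 ≡ 1 (mod 79) ✓
So ord_79(20) = 39.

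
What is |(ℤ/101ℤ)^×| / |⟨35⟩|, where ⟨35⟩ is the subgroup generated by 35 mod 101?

The order of 35 must divide φ(101) = 101 − 1 = 100 = 2^2 · 5^2.
Divisors of 100: 1, 2, 4, 5, 10, 20, 25, 50, 100.
Compute 35^d (mod 101) for the divisors d until we hit 1:
35^1 ≡ 35
35^2 ≡ 13
35^4 ≡ 68
35^5 ≡ 57
35^10 ≡ 17
35^20 ≡ 87
35^25 ≡ 10
35^50 ≡ 100
35^100 ≡ 1
So ord_101(35) = 100, hence |⟨35⟩| = 100.
Index = |(Z/101Z)^×| / |⟨35⟩| = 100 / 100 = 1.

1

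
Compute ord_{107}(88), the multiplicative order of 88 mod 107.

106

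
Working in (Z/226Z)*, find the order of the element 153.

By Lagrange's theorem, ord_226(153) divides φ(226) = φ(2)·φ(113) = 1·112 = 112 = 2^4 · 7.
Divisors of 112: 1, 2, 4, 7, 8, 14, 16, 28, 56, 112.
Evaluate successive powers at the divisors of 112:
153^1 ≡ 153
153^2 ≡ 131
153^4 ≡ 211
153^7 ≡ 161
153^8 ≡ 225
153^14 ≡ 157
153^16 ≡ 1
Therefore the multiplicative order of 153 modulo 226 is 16.

16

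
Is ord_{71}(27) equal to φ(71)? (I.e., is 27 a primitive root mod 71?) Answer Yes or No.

No

φ(71) = 71 − 1 = 70 = 2 · 5 · 7.
An element g generates (Z/71Z)^× iff g^(70/q) ≢ 1 (mod 71) for each prime q ∈ {2, 5, 7}.
27^35 ≡ 1 (mod 71)  [q = 2: ≡ 1 ✗]
27^14 ≡ 57 (mod 71)  [q = 5: ≢ 1 ✓]
27^10 ≡ 45 (mod 71)  [q = 7: ≢ 1 ✓]
Since 27^35 ≡ 1, the order of 27 divides 35 < 70, so 27 is not a primitive root.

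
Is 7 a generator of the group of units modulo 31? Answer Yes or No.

φ(31) = 31 − 1 = 30 = 2 · 3 · 5.
It suffices to check that the order of 7 is not a proper divisor of 30: compute 7^(30/q) for q ∈ {2, 3, 5}.
7^15 ≡ 1 (mod 31)  [q = 2: ≡ 1 ✗]
7^10 ≡ 25 (mod 31)  [q = 3: ≢ 1 ✓]
7^6 ≡ 4 (mod 31)  [q = 5: ≢ 1 ✓]
The check at q = 2 fails, so 7 generates a proper subgroup.

No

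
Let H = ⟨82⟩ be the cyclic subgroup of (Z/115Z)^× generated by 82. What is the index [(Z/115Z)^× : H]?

2

ord(82) | φ(115) = φ(5·23) = (5−1)·(23−1) = 4·22 = 88 = 2^3 · 11.
Divisors of 88: 1, 2, 4, 8, 11, 22, 44, 88.
Check 82^d mod 115 for each divisor in increasing order:
82^1 ≡ 82 (mod 115)
82^2 ≡ 54 (mod 115)
82^4 ≡ 41 (mod 115)
82^8 ≡ 71 (mod 115)
82^11 ≡ 93 (mod 115)
82^22 ≡ 24 (mod 115)
82^44 ≡ 1 (mod 115) ✓
The order of 82 is 44, so the subgroup it generates has 44 elements.
The index is φ(115) / ord(82) = 88 / 44 = 2.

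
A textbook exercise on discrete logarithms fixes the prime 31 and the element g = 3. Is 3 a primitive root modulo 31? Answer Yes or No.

φ(31) = 31 − 1 = 30 = 2 · 3 · 5.
3 is a primitive root mod 31 iff 3^(φ(31)/q) ≢ 1 for every prime q | φ(31), i.e. q ∈ {2, 3, 5}.
3^15 ≡ 30 (mod 31)  [q = 2: ≢ 1 ✓]
3^10 ≡ 25 (mod 31)  [q = 3: ≢ 1 ✓]
3^6 ≡ 16 (mod 31)  [q = 5: ≢ 1 ✓]
None equal 1, so ord_31(3) = 30: 3 is a primitive root.

Yes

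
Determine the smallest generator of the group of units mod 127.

3

φ(127) = 127 − 1 = 126 = 2 · 3^2 · 7.
g is a primitive root iff g^(126/q) ≢ 1 (mod 127) for each prime q ∈ {2, 3, 7}.
g = 2: 2^63 ≡ 1 — hits 1, so not a primitive root.
g = 3: 3^63 ≡ 126; 3^42 ≡ 107; 3^18 ≡ 4 — none is 1, so 3 is a primitive root.
The smallest primitive root modulo 127 is 3.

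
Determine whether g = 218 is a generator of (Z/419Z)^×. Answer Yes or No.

No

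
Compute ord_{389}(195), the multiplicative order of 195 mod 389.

388

ord(195) | φ(389) = 389 − 1 = 388 = 2^2 · 97.
Divisors of 388: 1, 2, 4, 97, 194, 388.
Evaluate successive powers at the divisors of 388:
195^1 ≡ 195 (mod 389)
195^2 ≡ 292 (mod 389)
195^4 ≡ 73 (mod 389)
195^97 ≡ 274 (mod 389)
195^194 ≡ 388 (mod 389)
195^388 ≡ 1 (mod 389) ✓
So ord_389(195) = 388.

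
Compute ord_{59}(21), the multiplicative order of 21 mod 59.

29

The order of 21 must divide φ(59) = 59 − 1 = 58 = 2 · 29.
Divisors of 58: 1, 2, 29, 58.
Test each divisor d:
21^1 ≡ 21 (mod 59)
21^2 ≡ 28 (mod 59)
21^29 ≡ 1 (mod 59) ✓
So ord_59(21) = 29.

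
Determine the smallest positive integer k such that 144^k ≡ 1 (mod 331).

55

By Lagrange's theorem, ord_331(144) divides φ(331) = 331 − 1 = 330 = 2 · 3 · 5 · 11.
Divisors of 330: 1, 2, 3, 5, 6, 10, 11, 15, 22, 30, 33, 55, 66, 110, 165, 330.
Compute 144^d (mod 331) for the divisors d until we hit 1:
144^1 ≡ 144 (mod 331)
144^2 ≡ 214 (mod 331)
144^3 ≡ 33 (mod 331)
144^5 ≡ 111 (mod 331)
144^6 ≡ 96 (mod 331)
144^10 ≡ 74 (mod 331)
144^11 ≡ 64 (mod 331)
144^15 ≡ 270 (mod 331)
144^22 ≡ 124 (mod 331)
144^30 ≡ 80 (mod 331)
144^33 ≡ 323 (mod 331)
144^55 ≡ 1 (mod 331) ✓
The smallest such exponent is 55, so the order of 144 is 55.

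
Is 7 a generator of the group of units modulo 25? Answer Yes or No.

No

φ(25) = φ(5^2) = 5·(5−1) = 20 = 2^2 · 5.
7 is a primitive root mod 25 iff 7^(φ(25)/q) ≢ 1 for every prime q | φ(25), i.e. q ∈ {2, 5}.
7^10 ≡ 24 (mod 25)  [q = 2: ≢ 1 ✓]
7^4 ≡ 1 (mod 25)  [q = 5: ≡ 1 ✗]
The check at q = 5 fails, so 7 generates a proper subgroup.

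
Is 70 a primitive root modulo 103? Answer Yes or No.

φ(103) = 103 − 1 = 102 = 2 · 3 · 17.
It suffices to check that the order of 70 is not a proper divisor of 102: compute 70^(102/q) for q ∈ {2, 3, 17}.
70^51 ≡ 102 (mod 103)  [q = 2: ≢ 1 ✓]
70^34 ≡ 56 (mod 103)  [q = 3: ≢ 1 ✓]
70^6 ≡ 100 (mod 103)  [q = 17: ≢ 1 ✓]
Every test exponent gives a nontrivial residue, hence 70 generates the full group.

Yes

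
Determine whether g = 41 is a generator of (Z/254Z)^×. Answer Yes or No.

No

φ(254) = φ(2)·φ(127) = 1·126 = 126 = 2 · 3^2 · 7.
It suffices to check that the order of 41 is not a proper divisor of 126: compute 41^(126/q) for q ∈ {2, 3, 7}.
41^63 ≡ 1 (mod 254)  [q = 2: ≡ 1 ✗]
41^42 ≡ 19 (mod 254)  [q = 3: ≢ 1 ✓]
41^18 ≡ 191 (mod 254)  [q = 7: ≢ 1 ✓]
The check at q = 2 fails, so 41 generates a proper subgroup.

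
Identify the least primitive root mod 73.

5

φ(73) = 73 − 1 = 72 = 2^3 · 3^2.
g is a primitive root iff g^(72/q) ≢ 1 (mod 73) for each prime q ∈ {2, 3}.
g = 2: 2^36 ≡ 1 — hits 1, so not a primitive root.
g = 3: 3^36 ≡ 1 — hits 1, so not a primitive root.
g = 4: 4^36 ≡ 1 — hits 1, so not a primitive root.
g = 5: 5^36 ≡ 72; 5^24 ≡ 8 — none is 1, so 5 is a primitive root.
So 5 is the smallest generator of (Z/73Z)^×.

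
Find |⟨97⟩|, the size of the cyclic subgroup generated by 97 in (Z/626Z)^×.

52

Since 97 ∈ (Z/626Z)^×, its order divides φ(626) = φ(2)·φ(313) = 1·312 = 312 = 2^3 · 3 · 13.
Divisors of 312: 1, 2, 3, 4, 6, 8, 12, 13, 24, 26, 39, 52, 78, 104, 156, 312.
Test each divisor d:
97^1 ≡ 97 (mod 626)
97^2 ≡ 19 (mod 626)
97^3 ≡ 591 (mod 626)
97^4 ≡ 361 (mod 626)
97^6 ≡ 599 (mod 626)
97^8 ≡ 113 (mod 626)
97^12 ≡ 103 (mod 626)
97^13 ≡ 601 (mod 626)
97^24 ≡ 593 (mod 626)
97^26 ≡ 625 (mod 626)
97^39 ≡ 25 (mod 626)
97^52 ≡ 1 (mod 626) ✓
Hence ord(97) = 52.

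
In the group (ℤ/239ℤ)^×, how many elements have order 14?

6

φ(239) = 239 − 1 = 238 = 2 · 7 · 17.
(Z/239Z)^× is cyclic (|G| = 238); a cyclic group of order m has exactly φ(d) elements of each order d | m, and none otherwise.
14 = 2 · 7 divides 238, and φ(14) = 6.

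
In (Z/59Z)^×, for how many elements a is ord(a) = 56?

0

φ(59) = 59 − 1 = 58 = 2 · 29.
Since (Z/59Z)^× is cyclic of order 58, the number of elements of order d is φ(d) when d | 58 and 0 otherwise.
Here 58 is not a multiple of 56, so there are no elements of order 56.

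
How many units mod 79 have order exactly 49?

φ(79) = 79 − 1 = 78 = 2 · 3 · 13.
Since (Z/79Z)^× is cyclic of order 78, the number of elements of order d is φ(d) when d | 78 and 0 otherwise.
Here 78 is not a multiple of 49, so there are no elements of order 49.

0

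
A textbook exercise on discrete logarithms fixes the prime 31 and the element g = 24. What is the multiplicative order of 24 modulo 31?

ord(24) | φ(31) = 31 − 1 = 30 = 2 · 3 · 5.
Divisors of 30: 1, 2, 3, 5, 6, 10, 15, 30.
Test each divisor d:
24^1 ≡ 24 (mod 31)
24^2 ≡ 18 (mod 31)
24^3 ≡ 29 (mod 31)
24^5 ≡ 26 (mod 31)
24^6 ≡ 4 (mod 31)
24^10 ≡ 25 (mod 31)
24^15 ≡ 30 (mod 31)
24^30 ≡ 1 (mod 31) ✓
So ord_31(24) = 30.

30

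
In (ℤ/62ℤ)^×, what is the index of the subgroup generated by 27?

3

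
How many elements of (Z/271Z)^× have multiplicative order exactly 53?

0

φ(271) = 271 − 1 = 270 = 2 · 3^3 · 5.
(Z/271Z)^× is cyclic (|G| = 270); a cyclic group of order m has exactly φ(d) elements of each order d | m, and none otherwise.
Since 53 ∤ 270, the count is 0.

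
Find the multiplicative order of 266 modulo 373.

Since 266 ∈ (Z/373Z)^×, its order divides φ(373) = 373 − 1 = 372 = 2^2 · 3 · 31.
Divisors of 372: 1, 2, 3, 4, 6, 12, 31, 62, 93, 124, 186, 372.
Compute 266^d (mod 373) for the divisors d until we hit 1:
266^1 ≡ 266 (mod 373)
266^2 ≡ 259 (mod 373)
266^3 ≡ 262 (mod 373)
266^4 ≡ 314 (mod 373)
266^6 ≡ 12 (mod 373)
266^12 ≡ 144 (mod 373)
266^31 ≡ 89 (mod 373)
266^62 ≡ 88 (mod 373)
266^93 ≡ 372 (mod 373)
266^124 ≡ 284 (mod 373)
266^186 ≡ 1 (mod 373) ✓
The smallest such exponent is 186, so the order of 266 is 186.

186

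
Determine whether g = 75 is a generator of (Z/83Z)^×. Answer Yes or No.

No

φ(83) = 83 − 1 = 82 = 2 · 41.
It suffices to check that the order of 75 is not a proper divisor of 82: compute 75^(82/q) for q ∈ {2, 41}.
75^41 ≡ 1 (mod 83)  [q = 2: ≡ 1 ✗]
75^2 ≡ 64 (mod 83)  [q = 41: ≢ 1 ✓]
The check at q = 2 fails, so 75 generates a proper subgroup.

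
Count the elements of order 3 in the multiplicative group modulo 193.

2

φ(193) = 193 − 1 = 192 = 2^6 · 3.
(Z/193Z)^× is cyclic (|G| = 192); a cyclic group of order m has exactly φ(d) elements of each order d | m, and none otherwise.
3 | 192, and φ(3) = 3 − 1 = 2.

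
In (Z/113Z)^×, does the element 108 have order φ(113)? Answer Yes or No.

Yes

φ(113) = 113 − 1 = 112 = 2^4 · 7.
Test 108^(112/q) mod 113 for each prime factor q of 112:
108^56 ≡ 112 (mod 113)  [q = 2: ≢ 1 ✓]
108^16 ≡ 30 (mod 113)  [q = 7: ≢ 1 ✓]
All checks pass, so 108 has order 112 and is a primitive root modulo 113.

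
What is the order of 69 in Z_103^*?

ord(69) | φ(103) = 103 − 1 = 102 = 2 · 3 · 17.
Divisors of 102: 1, 2, 3, 6, 17, 34, 51, 102.
Compute 69^d (mod 103) for the divisors d until we hit 1:
69^1 ≡ 69
69^2 ≡ 23
69^3 ≡ 42
69^6 ≡ 13
69^17 ≡ 102
69^34 ≡ 1
So ord_103(69) = 34.

34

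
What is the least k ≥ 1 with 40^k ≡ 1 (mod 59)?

58

Since 40 ∈ (Z/59Z)^×, its order divides φ(59) = 59 − 1 = 58 = 2 · 29.
Divisors of 58: 1, 2, 29, 58.
Compute 40^d (mod 59) for the divisors d until we hit 1:
40^1 ≡ 40 (mod 59)
40^2 ≡ 7 (mod 59)
40^29 ≡ 58 (mod 59)
40^58 ≡ 1 (mod 59) ✓
Therefore the multiplicative order of 40 modulo 59 is 58.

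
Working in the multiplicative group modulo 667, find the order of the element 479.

308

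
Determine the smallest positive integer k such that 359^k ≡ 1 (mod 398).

99

ord(359) | φ(398) = φ(2)·φ(199) = 1·198 = 198 = 2 · 3^2 · 11.
Divisors of 198: 1, 2, 3, 6, 9, 11, 18, 22, 33, 66, 99, 198.
Compute 359^d (mod 398) for the divisors d until we hit 1:
359^1 ≡ 359 (mod 398)
359^2 ≡ 327 (mod 398)
359^3 ≡ 381 (mod 398)
359^6 ≡ 289 (mod 398)
359^9 ≡ 261 (mod 398)
359^11 ≡ 175 (mod 398)
359^18 ≡ 63 (mod 398)
359^22 ≡ 377 (mod 398)
359^33 ≡ 305 (mod 398)
359^66 ≡ 291 (mod 398)
359^99 ≡ 1 (mod 398) ✓
Therefore the multiplicative order of 359 modulo 398 is 99.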